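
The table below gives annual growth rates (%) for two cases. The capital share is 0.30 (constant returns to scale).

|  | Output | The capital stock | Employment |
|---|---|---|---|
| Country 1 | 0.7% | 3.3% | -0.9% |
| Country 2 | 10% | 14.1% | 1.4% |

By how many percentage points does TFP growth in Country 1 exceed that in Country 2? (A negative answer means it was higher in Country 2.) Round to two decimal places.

-4.45 percentage points

Labor's share = 1 − 0.3 = 0.7.
Country 1: TFP = 0.7 − 0.99 + 0.63 = 0.34%.
Country 2: TFP = 10 − 4.23 − 0.98 = 4.79%.
Difference = 0.34 − (4.79) = -4.45 pp.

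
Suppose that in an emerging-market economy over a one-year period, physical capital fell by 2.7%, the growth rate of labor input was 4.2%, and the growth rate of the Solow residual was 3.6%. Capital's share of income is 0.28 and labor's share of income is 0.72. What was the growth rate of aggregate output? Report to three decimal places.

Labor's share = 1 − 0.28 = 0.72.
Physical capital: 0.28 × (-2.7) = -0.756 pp.
Labor input: 0.72 × 4.2 = 3.024 pp.
Output growth = 3.6 + 2.268 = 5.868%.

5.868%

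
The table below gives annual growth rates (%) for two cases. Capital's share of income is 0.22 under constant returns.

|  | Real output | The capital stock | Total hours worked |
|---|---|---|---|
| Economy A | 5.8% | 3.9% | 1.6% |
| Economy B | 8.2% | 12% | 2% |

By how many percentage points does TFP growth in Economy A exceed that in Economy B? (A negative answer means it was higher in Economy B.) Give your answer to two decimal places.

-0.31 percentage points

Labor's share = 1 − 0.22 = 0.78.
Economy A: TFP = 5.8 − 0.858 − 1.248 = 3.694%.
Economy B: TFP = 8.2 − 2.64 − 1.56 = 4%.
Difference = 3.694 − (4) = -0.306 pp.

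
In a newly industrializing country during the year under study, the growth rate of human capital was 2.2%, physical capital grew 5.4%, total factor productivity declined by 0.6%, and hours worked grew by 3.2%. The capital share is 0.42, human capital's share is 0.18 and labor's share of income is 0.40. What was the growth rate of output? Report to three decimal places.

Output grew 3.344%.

Labor's share = 1 − 0.42 − 0.18 = 0.4.
Physical capital: 0.42 × 5.4 = 2.268 pp.
Human capital: 0.18 × 2.2 = 0.396 pp.
Hours worked: 0.4 × 3.2 = 1.28 pp.
Output growth = -0.6 + 3.944 = 3.344%.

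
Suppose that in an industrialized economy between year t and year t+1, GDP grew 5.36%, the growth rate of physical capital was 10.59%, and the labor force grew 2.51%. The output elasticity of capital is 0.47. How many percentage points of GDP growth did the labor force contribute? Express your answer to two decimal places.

Labor's share = 1 − 0.47 = 0.53.
Contribution = share × growth = 0.53 × 2.51 = 1.3303 pp.

1.33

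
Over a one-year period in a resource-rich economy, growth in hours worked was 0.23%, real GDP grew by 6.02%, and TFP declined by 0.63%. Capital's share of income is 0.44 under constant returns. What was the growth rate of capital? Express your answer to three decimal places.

Labor's share = 1 − 0.44 = 0.56.
gY = gA + 0.56×0.23 + 0.44×g.
0.44×g = 6.02 + 0.63 − 0.1288 = 6.5212.
g = 6.5212 / 0.44 = 14.82091%.

Capital growth was 14.821%.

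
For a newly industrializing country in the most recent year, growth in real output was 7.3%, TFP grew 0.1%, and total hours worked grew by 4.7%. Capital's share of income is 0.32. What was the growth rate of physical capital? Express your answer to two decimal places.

Labor's share = 1 − 0.32 = 0.68.
gY = gA + 0.68×4.7 + 0.32×g.
0.32×g = 7.3 − 0.1 − 3.196 = 4.004.
g = 4.004 / 0.32 = 12.5125%.

Physical capital growth was 12.51%.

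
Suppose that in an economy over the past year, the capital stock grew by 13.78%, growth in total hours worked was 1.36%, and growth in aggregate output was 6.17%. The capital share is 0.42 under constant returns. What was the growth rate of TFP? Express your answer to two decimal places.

Labor's share = 1 − 0.42 = 0.58.
The capital stock: 0.42 × 13.78 = 5.7876 pp.
Total hours worked: 0.58 × 1.36 = 0.7888 pp.
TFP growth = 6.17 − 6.5764 = -0.4064%.

-0.41%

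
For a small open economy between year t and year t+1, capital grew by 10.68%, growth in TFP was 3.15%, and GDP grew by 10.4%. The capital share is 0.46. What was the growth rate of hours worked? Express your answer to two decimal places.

4.33%

Labor's share = 1 − 0.46 = 0.54.
gY = gA + 0.46×10.68 + 0.54×g.
0.54×g = 10.4 − 3.15 − 4.9128 = 2.3372.
g = 2.3372 / 0.54 = 4.3281%.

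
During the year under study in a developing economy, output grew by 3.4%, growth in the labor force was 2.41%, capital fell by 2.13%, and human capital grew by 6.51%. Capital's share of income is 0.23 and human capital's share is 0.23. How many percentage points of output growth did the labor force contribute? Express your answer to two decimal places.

1.30 pp

Labor's share = 1 − 0.23 − 0.23 = 0.54.
Contribution = share × growth = 0.54 × 2.41 = 1.3014 pp.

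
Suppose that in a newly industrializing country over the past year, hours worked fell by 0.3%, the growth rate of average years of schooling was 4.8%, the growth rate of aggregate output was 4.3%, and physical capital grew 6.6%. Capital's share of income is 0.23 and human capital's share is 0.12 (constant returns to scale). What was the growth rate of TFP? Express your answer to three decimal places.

Labor's share = 1 − 0.23 − 0.12 = 0.65.
Physical capital: 0.23 × 6.6 = 1.518 pp.
Average years of schooling: 0.12 × 4.8 = 0.576 pp.
Hours worked: 0.65 × (-0.3) = -0.195 pp.
TFP growth = 4.3 − 1.899 = 2.401%.

TFP grew 2.401%.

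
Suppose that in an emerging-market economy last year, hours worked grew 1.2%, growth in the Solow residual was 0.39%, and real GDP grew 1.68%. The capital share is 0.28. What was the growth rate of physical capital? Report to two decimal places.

1.52%

Labor's share = 1 − 0.28 = 0.72.
gY = gA + 0.72×1.2 + 0.28×g.
0.28×g = 1.68 − 0.39 − 0.864 = 0.426.
g = 0.426 / 0.28 = 1.5214%.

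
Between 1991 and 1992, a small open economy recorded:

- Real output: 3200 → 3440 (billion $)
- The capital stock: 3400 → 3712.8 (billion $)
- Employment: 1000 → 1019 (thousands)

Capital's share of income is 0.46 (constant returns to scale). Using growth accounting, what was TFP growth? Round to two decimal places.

2.24%

Real output growth = (3440 − 3200) / 3200 = 7.5%.
The capital stock growth = (3712.8 − 3400) / 3400 = 9.2%.
Employment growth = (1019 − 1000) / 1000 = 1.9%.
Labor's share = 1 − 0.46 = 0.54.
The capital stock: 0.46 × 9.2 = 4.232 pp.
Employment: 0.54 × 1.9 = 1.026 pp.
TFP growth = 7.5 − 5.258 = 2.242%.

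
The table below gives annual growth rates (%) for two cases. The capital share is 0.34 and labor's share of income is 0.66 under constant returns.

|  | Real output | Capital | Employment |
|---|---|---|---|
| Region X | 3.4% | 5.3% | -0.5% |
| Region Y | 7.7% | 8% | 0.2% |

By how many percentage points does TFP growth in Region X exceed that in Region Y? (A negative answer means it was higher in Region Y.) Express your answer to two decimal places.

-2.92 percentage points

Labor's share = 1 − 0.34 = 0.66.
Region X: TFP = 3.4 − 1.802 + 0.33 = 1.928%.
Region Y: TFP = 7.7 − 2.72 − 0.132 = 4.848%.
Difference = 1.928 − (4.848) = -2.92 pp.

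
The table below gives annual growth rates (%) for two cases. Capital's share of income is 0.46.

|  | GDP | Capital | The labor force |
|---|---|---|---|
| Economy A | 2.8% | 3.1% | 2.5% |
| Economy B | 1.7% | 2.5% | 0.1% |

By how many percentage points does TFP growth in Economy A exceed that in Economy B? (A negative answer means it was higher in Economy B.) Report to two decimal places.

-0.47 percentage points

Labor's share = 1 − 0.46 = 0.54.
Economy A: TFP = 2.8 − 1.426 − 1.35 = 0.024%.
Economy B: TFP = 1.7 − 1.15 − 0.054 = 0.496%.
Difference = 0.024 − (0.496) = -0.472 pp.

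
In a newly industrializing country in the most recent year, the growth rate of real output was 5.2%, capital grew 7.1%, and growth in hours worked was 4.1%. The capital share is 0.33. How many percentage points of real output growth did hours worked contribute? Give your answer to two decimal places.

2.75 percentage points

Labor's share = 1 − 0.33 = 0.67.
Contribution = share × growth = 0.67 × 4.1 = 2.747 pp.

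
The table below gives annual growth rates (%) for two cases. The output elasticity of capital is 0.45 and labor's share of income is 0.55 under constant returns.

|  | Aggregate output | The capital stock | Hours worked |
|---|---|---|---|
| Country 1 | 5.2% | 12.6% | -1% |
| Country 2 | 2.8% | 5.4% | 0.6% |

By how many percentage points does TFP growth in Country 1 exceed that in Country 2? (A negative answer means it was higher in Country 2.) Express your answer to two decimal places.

Labor's share = 1 − 0.45 = 0.55.
Country 1: TFP = 5.2 − 5.67 + 0.55 = 0.08%.
Country 2: TFP = 2.8 − 2.43 − 0.33 = 0.04%.
Difference = 0.08 − (0.04) = 0.04 pp.

0.04 percentage points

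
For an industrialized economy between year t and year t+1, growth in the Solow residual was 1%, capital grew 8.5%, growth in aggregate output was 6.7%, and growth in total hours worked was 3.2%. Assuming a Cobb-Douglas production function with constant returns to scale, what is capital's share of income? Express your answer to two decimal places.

Capital's share of income is 0.47.

gY = gA + α·gK + (1−α)·gL, so gY − gA − gL = α(gK − gL).
6.7 − 1 − 3.2 = α × (8.5 − 3.2).
2.5 = 5.3 α, so α = 0.4717.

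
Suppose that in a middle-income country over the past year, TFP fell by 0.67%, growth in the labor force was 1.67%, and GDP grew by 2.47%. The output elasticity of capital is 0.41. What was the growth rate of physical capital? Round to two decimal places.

Labor's share = 1 − 0.41 = 0.59.
gY = gA + 0.59×1.67 + 0.41×g.
0.41×g = 2.47 + 0.67 − 0.9853 = 2.1547.
g = 2.1547 / 0.41 = 5.2554%.

5.26%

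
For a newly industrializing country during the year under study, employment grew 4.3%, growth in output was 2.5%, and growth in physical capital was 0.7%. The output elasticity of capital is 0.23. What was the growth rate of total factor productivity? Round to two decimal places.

Labor's share = 1 − 0.23 = 0.77.
Physical capital: 0.23 × 0.7 = 0.161 pp.
Employment: 0.77 × 4.3 = 3.311 pp.
TFP growth = 2.5 − 3.472 = -0.972%.

-0.97%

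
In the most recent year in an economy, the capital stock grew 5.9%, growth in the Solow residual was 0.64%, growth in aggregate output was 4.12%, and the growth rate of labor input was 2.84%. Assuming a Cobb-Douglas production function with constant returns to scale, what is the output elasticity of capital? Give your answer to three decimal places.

gY = gA + α·gK + (1−α)·gL, so gY − gA − gL = α(gK − gL).
4.12 − 0.64 − 2.84 = α × (5.9 − 2.84).
0.64 = 3.06 α, so α = 0.20915.

The output elasticity of capital is 0.209.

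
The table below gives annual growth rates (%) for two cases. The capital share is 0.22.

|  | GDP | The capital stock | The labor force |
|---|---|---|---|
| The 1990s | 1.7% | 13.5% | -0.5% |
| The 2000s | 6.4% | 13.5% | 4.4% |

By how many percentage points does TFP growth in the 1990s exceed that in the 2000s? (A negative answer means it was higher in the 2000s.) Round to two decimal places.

Labor's share = 1 − 0.22 = 0.78.
The 1990s: TFP = 1.7 − 2.97 + 0.39 = -0.88%.
The 2000s: TFP = 6.4 − 2.97 − 3.432 = -0.002%.
Difference = -0.88 − (-0.002) = -0.878 pp.

-0.88 percentage points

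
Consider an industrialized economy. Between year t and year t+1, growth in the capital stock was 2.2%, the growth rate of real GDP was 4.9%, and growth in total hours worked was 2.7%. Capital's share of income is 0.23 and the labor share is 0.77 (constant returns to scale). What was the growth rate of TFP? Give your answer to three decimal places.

2.315%

Labor's share = 1 − 0.23 = 0.77.
The capital stock: 0.23 × 2.2 = 0.506 pp.
Total hours worked: 0.77 × 2.7 = 2.079 pp.
TFP growth = 4.9 − 2.585 = 2.315%.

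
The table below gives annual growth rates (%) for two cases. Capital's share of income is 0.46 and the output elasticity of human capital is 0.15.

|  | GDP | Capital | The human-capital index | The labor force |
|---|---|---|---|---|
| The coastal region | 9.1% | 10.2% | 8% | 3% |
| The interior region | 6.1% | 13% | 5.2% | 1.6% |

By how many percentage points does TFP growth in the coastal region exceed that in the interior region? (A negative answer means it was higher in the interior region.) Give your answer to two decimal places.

3.32 percentage points

Labor's share = 1 − 0.46 − 0.15 = 0.39.
The coastal region: TFP = 9.1 − 4.692 − 1.2 − 1.17 = 2.038%.
The interior region: TFP = 6.1 − 5.98 − 0.78 − 0.624 = -1.284%.
Difference = 2.038 − (-1.284) = 3.322 pp.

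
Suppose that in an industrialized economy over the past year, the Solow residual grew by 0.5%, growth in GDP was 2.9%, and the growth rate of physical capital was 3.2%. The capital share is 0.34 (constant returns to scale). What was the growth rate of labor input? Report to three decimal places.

Labor's share = 1 − 0.34 = 0.66.
gY = gA + 0.34×3.2 + 0.66×g.
0.66×g = 2.9 − 0.5 − 1.088 = 1.312.
g = 1.312 / 0.66 = 1.98788%.

Labor input grew 1.988%.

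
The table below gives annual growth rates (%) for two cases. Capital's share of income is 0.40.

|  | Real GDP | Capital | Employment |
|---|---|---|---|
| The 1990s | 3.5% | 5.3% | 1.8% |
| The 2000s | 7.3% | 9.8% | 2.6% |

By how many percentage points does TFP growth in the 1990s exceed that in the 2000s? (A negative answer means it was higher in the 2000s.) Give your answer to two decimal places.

Labor's share = 1 − 0.4 = 0.6.
The 1990s: TFP = 3.5 − 2.12 − 1.08 = 0.3%.
The 2000s: TFP = 7.3 − 3.92 − 1.56 = 1.82%.
Difference = 0.3 − (1.82) = -1.52 pp.

-1.52 percentage points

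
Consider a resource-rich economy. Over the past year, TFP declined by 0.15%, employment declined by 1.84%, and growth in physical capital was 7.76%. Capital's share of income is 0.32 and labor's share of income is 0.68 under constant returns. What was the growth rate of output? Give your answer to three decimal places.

Output grew 1.082%.

Labor's share = 1 − 0.32 = 0.68.
Physical capital: 0.32 × 7.76 = 2.4832 pp.
Employment: 0.68 × (-1.84) = -1.2512 pp.
Output growth = -0.15 + 1.232 = 1.082%.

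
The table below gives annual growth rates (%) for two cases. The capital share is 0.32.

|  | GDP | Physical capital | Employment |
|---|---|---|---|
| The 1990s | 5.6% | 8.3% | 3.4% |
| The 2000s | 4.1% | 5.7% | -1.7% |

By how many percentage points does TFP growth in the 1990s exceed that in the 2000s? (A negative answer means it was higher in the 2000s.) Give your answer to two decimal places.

Labor's share = 1 − 0.32 = 0.68.
The 1990s: TFP = 5.6 − 2.656 − 2.312 = 0.632%.
The 2000s: TFP = 4.1 − 1.824 + 1.156 = 3.432%.
Difference = 0.632 − (3.432) = -2.8 pp.

-2.80 percentage points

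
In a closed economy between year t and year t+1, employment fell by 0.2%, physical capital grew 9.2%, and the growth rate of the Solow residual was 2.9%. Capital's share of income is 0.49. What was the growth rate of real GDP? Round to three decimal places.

Real GDP growth was 7.306%.

Labor's share = 1 − 0.49 = 0.51.
Physical capital: 0.49 × 9.2 = 4.508 pp.
Employment: 0.51 × (-0.2) = -0.102 pp.
Output growth = 2.9 + 4.406 = 7.306%.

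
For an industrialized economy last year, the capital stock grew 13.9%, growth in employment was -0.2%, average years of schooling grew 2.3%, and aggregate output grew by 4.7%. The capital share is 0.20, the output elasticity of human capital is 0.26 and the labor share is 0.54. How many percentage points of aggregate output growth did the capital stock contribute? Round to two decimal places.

Contribution = share × growth = 0.2 × 13.9 = 2.78 pp.

2.78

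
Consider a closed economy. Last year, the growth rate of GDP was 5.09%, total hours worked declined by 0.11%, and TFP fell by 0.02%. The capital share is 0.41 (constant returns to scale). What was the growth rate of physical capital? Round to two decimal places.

Labor's share = 1 − 0.41 = 0.59.
gY = gA + 0.59×(-0.11) + 0.41×g.
0.41×g = 5.09 + 0.02 + 0.0649 = 5.1749.
g = 5.1749 / 0.41 = 12.6217%.

12.62%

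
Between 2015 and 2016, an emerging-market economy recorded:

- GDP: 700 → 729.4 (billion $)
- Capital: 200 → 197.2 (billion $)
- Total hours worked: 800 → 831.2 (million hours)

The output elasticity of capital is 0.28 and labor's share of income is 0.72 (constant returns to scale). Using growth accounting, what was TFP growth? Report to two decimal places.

GDP growth = (729.4 − 700) / 700 = 4.2%.
Capital growth = (197.2 − 200) / 200 = -1.4%.
Total hours worked growth = (831.2 − 800) / 800 = 3.9%.
Labor's share = 1 − 0.28 = 0.72.
Capital: 0.28 × (-1.4) = -0.392 pp.
Total hours worked: 0.72 × 3.9 = 2.808 pp.
TFP growth = 4.2 − 2.416 = 1.784%.

TFP growth was 1.78%.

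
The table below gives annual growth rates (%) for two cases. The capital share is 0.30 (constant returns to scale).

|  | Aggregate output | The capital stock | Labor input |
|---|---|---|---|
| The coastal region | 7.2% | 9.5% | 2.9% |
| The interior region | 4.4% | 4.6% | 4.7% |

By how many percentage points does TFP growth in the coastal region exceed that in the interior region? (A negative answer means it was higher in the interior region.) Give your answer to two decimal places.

2.59 percentage points

Labor's share = 1 − 0.3 = 0.7.
The coastal region: TFP = 7.2 − 2.85 − 2.03 = 2.32%.
The interior region: TFP = 4.4 − 1.38 − 3.29 = -0.27%.
Difference = 2.32 − (-0.27) = 2.59 pp.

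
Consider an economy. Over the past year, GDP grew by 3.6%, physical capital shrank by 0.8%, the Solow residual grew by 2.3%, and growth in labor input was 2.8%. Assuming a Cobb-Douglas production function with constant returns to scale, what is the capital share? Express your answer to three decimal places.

gY = gA + α·gK + (1−α)·gL, so gY − gA − gL = α(gK − gL).
3.6 − 2.3 − 2.8 = α × (-0.8 − 2.8).
-1.5 = -3.6 α, so α = 0.41667.

The capital share is 0.417.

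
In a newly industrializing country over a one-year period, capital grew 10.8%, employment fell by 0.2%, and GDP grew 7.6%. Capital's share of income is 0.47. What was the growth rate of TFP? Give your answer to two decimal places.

Labor's share = 1 − 0.47 = 0.53.
Capital: 0.47 × 10.8 = 5.076 pp.
Employment: 0.53 × (-0.2) = -0.106 pp.
TFP growth = 7.6 − 4.97 = 2.63%.

TFP growth was 2.63%.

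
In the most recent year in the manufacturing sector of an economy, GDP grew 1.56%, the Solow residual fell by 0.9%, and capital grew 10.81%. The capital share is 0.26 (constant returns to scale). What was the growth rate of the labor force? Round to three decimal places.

-0.474%

Labor's share = 1 − 0.26 = 0.74.
gY = gA + 0.26×10.81 + 0.74×g.
0.74×g = 1.56 + 0.9 − 2.8106 = -0.3506.
g = -0.3506 / 0.74 = -0.47378%.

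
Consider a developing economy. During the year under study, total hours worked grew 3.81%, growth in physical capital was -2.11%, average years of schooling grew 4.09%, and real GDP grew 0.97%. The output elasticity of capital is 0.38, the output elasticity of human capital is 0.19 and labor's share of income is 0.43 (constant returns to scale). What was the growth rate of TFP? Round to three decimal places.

Labor's share = 1 − 0.38 − 0.19 = 0.43.
Physical capital: 0.38 × (-2.11) = -0.8018 pp.
Average years of schooling: 0.19 × 4.09 = 0.7771 pp.
Total hours worked: 0.43 × 3.81 = 1.6383 pp.
TFP growth = 0.97 − 1.6136 = -0.6436%.

-0.644%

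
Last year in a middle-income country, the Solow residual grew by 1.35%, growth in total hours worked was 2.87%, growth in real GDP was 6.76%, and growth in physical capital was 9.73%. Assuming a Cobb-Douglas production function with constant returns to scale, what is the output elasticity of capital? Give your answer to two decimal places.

The output elasticity of capital is 0.37.

gY = gA + α·gK + (1−α)·gL, so gY − gA − gL = α(gK − gL).
6.76 − 1.35 − 2.87 = α × (9.73 − 2.87).
2.54 = 6.86 α, so α = 0.3703.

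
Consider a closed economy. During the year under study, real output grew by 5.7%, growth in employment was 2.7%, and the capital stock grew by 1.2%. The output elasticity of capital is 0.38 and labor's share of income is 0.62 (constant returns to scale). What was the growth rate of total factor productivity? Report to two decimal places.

Labor's share = 1 − 0.38 = 0.62.
The capital stock: 0.38 × 1.2 = 0.456 pp.
Employment: 0.62 × 2.7 = 1.674 pp.
TFP growth = 5.7 − 2.13 = 3.57%.

3.57%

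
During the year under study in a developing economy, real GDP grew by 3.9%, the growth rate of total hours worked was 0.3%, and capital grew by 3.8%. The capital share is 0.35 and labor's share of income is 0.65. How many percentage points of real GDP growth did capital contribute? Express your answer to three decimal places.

1.330

Contribution = share × growth = 0.35 × 3.8 = 1.33 pp.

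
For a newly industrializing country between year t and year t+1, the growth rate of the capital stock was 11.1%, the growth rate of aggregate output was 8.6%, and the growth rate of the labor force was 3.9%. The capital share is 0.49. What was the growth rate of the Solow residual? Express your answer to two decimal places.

1.17%

Labor's share = 1 − 0.49 = 0.51.
The capital stock: 0.49 × 11.1 = 5.439 pp.
The labor force: 0.51 × 3.9 = 1.989 pp.
TFP growth = 8.6 − 7.428 = 1.172%.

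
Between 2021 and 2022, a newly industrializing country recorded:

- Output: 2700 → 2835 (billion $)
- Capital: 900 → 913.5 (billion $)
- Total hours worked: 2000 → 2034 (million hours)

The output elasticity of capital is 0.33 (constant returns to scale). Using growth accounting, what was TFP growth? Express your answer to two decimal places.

3.37%

Output growth = (2835 − 2700) / 2700 = 5%.
Capital growth = (913.5 − 900) / 900 = 1.5%.
Total hours worked growth = (2034 − 2000) / 2000 = 1.7%.
Labor's share = 1 − 0.33 = 0.67.
Capital: 0.33 × 1.5 = 0.495 pp.
Total hours worked: 0.67 × 1.7 = 1.139 pp.
TFP growth = 5 − 1.634 = 3.366%.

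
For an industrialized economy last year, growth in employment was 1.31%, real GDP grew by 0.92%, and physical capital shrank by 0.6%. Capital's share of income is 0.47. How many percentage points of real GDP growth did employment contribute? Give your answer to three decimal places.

Labor's share = 1 − 0.47 = 0.53.
Contribution = share × growth = 0.53 × 1.31 = 0.6943 pp.

0.694 percentage points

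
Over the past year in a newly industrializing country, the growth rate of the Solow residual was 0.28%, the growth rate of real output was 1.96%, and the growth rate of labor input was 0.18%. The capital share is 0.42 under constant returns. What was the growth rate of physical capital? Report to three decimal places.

3.751%

Labor's share = 1 − 0.42 = 0.58.
gY = gA + 0.58×0.18 + 0.42×g.
0.42×g = 1.96 − 0.28 − 0.1044 = 1.5756.
g = 1.5756 / 0.42 = 3.75143%.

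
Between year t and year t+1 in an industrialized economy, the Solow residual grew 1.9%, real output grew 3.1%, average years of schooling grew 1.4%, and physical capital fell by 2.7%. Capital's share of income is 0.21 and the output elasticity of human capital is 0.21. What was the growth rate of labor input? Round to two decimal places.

Labor's share = 1 − 0.21 − 0.21 = 0.58.
gY = gA + 0.21×(-2.7) + 0.21×1.4 + 0.58×g.
0.58×g = 3.1 − 1.9 + 0.273 = 1.473.
g = 1.473 / 0.58 = 2.5397%.

2.54%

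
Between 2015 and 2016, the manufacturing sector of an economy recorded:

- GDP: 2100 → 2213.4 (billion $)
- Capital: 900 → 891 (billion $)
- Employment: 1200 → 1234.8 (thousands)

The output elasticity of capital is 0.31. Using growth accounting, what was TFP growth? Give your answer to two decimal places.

GDP growth = (2213.4 − 2100) / 2100 = 5.4%.
Capital growth = (891 − 900) / 900 = -1%.
Employment growth = (1234.8 − 1200) / 1200 = 2.9%.
Labor's share = 1 − 0.31 = 0.69.
Capital: 0.31 × (-1) = -0.31 pp.
Employment: 0.69 × 2.9 = 2.001 pp.
TFP growth = 5.4 − 1.691 = 3.709%.

3.71%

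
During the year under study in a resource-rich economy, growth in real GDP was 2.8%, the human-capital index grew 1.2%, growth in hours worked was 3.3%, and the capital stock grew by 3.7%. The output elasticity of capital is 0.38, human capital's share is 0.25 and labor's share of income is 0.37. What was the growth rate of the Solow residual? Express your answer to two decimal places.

-0.13%

Labor's share = 1 − 0.38 − 0.25 = 0.37.
The capital stock: 0.38 × 3.7 = 1.406 pp.
The human-capital index: 0.25 × 1.2 = 0.3 pp.
Hours worked: 0.37 × 3.3 = 1.221 pp.
TFP growth = 2.8 − 2.927 = -0.127%.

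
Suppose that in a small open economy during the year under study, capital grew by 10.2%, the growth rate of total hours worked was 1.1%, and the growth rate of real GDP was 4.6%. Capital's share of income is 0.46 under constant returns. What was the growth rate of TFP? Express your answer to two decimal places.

Labor's share = 1 − 0.46 = 0.54.
Capital: 0.46 × 10.2 = 4.692 pp.
Total hours worked: 0.54 × 1.1 = 0.594 pp.
TFP growth = 4.6 − 5.286 = -0.686%.

-0.69%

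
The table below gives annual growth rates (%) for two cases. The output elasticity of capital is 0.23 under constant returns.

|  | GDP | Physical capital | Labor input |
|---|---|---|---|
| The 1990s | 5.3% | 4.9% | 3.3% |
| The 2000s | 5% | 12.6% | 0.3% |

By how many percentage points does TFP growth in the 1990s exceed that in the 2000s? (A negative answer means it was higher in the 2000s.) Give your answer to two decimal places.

Labor's share = 1 − 0.23 = 0.77.
The 1990s: TFP = 5.3 − 1.127 − 2.541 = 1.632%.
The 2000s: TFP = 5 − 2.898 − 0.231 = 1.871%.
Difference = 1.632 − (1.871) = -0.239 pp.

-0.24 percentage points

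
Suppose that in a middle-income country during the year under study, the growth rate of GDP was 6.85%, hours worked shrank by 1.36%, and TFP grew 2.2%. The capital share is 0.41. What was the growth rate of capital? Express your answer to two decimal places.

13.30%

Labor's share = 1 − 0.41 = 0.59.
gY = gA + 0.59×(-1.36) + 0.41×g.
0.41×g = 6.85 − 2.2 + 0.8024 = 5.4524.
g = 5.4524 / 0.41 = 13.2985%.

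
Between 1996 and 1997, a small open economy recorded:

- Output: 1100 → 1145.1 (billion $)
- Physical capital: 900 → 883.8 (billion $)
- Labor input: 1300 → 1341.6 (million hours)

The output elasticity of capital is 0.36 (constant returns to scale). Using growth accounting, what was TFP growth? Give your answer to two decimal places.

TFP grew 2.70%.

Output growth = (1145.1 − 1100) / 1100 = 4.1%.
Physical capital growth = (883.8 − 900) / 900 = -1.8%.
Labor input growth = (1341.6 − 1300) / 1300 = 3.2%.
Labor's share = 1 − 0.36 = 0.64.
Physical capital: 0.36 × (-1.8) = -0.648 pp.
Labor input: 0.64 × 3.2 = 2.048 pp.
TFP growth = 4.1 − 1.4 = 2.7%.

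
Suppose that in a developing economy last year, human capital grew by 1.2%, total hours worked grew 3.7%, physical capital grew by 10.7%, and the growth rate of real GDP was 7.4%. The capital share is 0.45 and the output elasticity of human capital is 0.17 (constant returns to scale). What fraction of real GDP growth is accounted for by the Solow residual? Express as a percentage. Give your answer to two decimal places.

Labor's share = 1 − 0.45 − 0.17 = 0.38.
Physical capital: 0.45 × 10.7 = 4.815 pp.
Human capital: 0.17 × 1.2 = 0.204 pp.
Total hours worked: 0.38 × 3.7 = 1.406 pp.
TFP growth = 7.4 − 6.425 = 0.975%.
TFP share of growth = 0.975 / 7.4 × 100 = 13.1757%.

13.18%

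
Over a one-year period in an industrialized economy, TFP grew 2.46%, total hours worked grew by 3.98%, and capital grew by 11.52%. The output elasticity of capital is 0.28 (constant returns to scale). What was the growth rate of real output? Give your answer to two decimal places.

8.55%

Labor's share = 1 − 0.28 = 0.72.
Capital: 0.28 × 11.52 = 3.2256 pp.
Total hours worked: 0.72 × 3.98 = 2.8656 pp.
Output growth = 2.46 + 6.0912 = 8.5512%.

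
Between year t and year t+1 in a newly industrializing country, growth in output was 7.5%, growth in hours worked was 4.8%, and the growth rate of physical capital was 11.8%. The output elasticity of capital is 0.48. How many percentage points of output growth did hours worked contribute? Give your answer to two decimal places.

Labor's share = 1 − 0.48 = 0.52.
Contribution = share × growth = 0.52 × 4.8 = 2.496 pp.

2.50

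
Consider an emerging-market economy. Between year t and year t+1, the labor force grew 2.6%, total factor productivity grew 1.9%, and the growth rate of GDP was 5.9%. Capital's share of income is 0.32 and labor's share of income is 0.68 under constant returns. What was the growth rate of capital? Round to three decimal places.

Capital growth was 6.975%.

Labor's share = 1 − 0.32 = 0.68.
gY = gA + 0.68×2.6 + 0.32×g.
0.32×g = 5.9 − 1.9 − 1.768 = 2.232.
g = 2.232 / 0.32 = 6.975%.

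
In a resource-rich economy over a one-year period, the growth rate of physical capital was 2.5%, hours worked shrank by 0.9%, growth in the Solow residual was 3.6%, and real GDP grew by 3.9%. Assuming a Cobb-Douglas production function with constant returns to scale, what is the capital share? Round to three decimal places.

gY = gA + α·gK + (1−α)·gL, so gY − gA − gL = α(gK − gL).
3.9 − 3.6 + 0.9 = α × (2.5 − (-0.9)).
1.2 = 3.4 α, so α = 0.35294.

0.353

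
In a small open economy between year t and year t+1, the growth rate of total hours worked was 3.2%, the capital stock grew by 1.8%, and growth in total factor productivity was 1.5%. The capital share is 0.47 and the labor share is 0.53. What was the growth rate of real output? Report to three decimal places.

4.042%

Labor's share = 1 − 0.47 = 0.53.
The capital stock: 0.47 × 1.8 = 0.846 pp.
Total hours worked: 0.53 × 3.2 = 1.696 pp.
Output growth = 1.5 + 2.542 = 4.042%.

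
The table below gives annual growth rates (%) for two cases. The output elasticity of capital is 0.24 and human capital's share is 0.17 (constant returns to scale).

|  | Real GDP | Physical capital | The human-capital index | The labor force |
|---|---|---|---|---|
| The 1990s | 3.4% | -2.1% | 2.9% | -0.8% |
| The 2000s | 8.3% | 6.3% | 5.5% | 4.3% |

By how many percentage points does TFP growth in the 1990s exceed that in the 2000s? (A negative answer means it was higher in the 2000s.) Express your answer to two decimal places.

0.57 percentage points

Labor's share = 1 − 0.24 − 0.17 = 0.59.
The 1990s: TFP = 3.4 + 0.504 − 0.493 + 0.472 = 3.883%.
The 2000s: TFP = 8.3 − 1.512 − 0.935 − 2.537 = 3.316%.
Difference = 3.883 − (3.316) = 0.567 pp.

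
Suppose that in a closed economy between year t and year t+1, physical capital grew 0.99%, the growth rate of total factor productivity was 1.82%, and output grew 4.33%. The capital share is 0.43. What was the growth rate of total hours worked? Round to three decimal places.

Labor's share = 1 − 0.43 = 0.57.
gY = gA + 0.43×0.99 + 0.57×g.
0.57×g = 4.33 − 1.82 − 0.4257 = 2.0843.
g = 2.0843 / 0.57 = 3.65667%.

Total hours worked grew 3.657%.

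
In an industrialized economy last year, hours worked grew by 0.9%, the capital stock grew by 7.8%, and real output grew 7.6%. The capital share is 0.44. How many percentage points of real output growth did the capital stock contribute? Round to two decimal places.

Contribution = share × growth = 0.44 × 7.8 = 3.432 pp.

3.43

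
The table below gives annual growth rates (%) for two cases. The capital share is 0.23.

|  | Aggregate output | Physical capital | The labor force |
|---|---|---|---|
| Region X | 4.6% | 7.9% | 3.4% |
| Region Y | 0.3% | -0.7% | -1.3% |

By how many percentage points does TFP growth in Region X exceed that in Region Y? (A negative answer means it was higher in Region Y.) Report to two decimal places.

-1.30 percentage points

Labor's share = 1 − 0.23 = 0.77.
Region X: TFP = 4.6 − 1.817 − 2.618 = 0.165%.
Region Y: TFP = 0.3 + 0.161 + 1.001 = 1.462%.
Difference = 0.165 − (1.462) = -1.297 pp.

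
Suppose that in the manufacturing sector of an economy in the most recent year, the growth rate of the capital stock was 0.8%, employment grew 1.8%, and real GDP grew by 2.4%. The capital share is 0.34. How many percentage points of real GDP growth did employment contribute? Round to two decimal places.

Labor's share = 1 − 0.34 = 0.66.
Contribution = share × growth = 0.66 × 1.8 = 1.188 pp.

1.19 pp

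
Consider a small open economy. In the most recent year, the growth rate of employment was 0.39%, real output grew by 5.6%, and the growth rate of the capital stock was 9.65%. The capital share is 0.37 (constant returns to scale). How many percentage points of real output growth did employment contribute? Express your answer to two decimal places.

0.25 percentage points

Labor's share = 1 − 0.37 = 0.63.
Contribution = share × growth = 0.63 × 0.39 = 0.2457 pp.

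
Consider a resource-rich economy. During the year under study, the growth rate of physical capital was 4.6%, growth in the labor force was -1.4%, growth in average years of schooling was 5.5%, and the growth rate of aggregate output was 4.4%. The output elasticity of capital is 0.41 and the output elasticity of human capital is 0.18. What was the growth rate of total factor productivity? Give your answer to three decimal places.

Labor's share = 1 − 0.41 − 0.18 = 0.41.
Physical capital: 0.41 × 4.6 = 1.886 pp.
Average years of schooling: 0.18 × 5.5 = 0.99 pp.
The labor force: 0.41 × (-1.4) = -0.574 pp.
TFP growth = 4.4 − 2.302 = 2.098%.

2.098%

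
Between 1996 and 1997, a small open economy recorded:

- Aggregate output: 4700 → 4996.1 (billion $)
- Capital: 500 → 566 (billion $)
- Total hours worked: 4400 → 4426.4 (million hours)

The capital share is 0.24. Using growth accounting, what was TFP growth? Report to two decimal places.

Aggregate output growth = (4996.1 − 4700) / 4700 = 6.3%.
Capital growth = (566 − 500) / 500 = 13.2%.
Total hours worked growth = (4426.4 − 4400) / 4400 = 0.6%.
Labor's share = 1 − 0.24 = 0.76.
Capital: 0.24 × 13.2 = 3.168 pp.
Total hours worked: 0.76 × 0.6 = 0.456 pp.
TFP growth = 6.3 − 3.624 = 2.676%.

TFP grew 2.68%.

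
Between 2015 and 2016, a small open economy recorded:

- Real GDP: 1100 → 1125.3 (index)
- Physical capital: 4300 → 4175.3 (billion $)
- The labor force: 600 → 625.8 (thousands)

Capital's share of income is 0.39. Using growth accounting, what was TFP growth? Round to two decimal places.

TFP growth was 0.81%.

Real GDP growth = (1125.3 − 1100) / 1100 = 2.3%.
Physical capital growth = (4175.3 − 4300) / 4300 = -2.9%.
The labor force growth = (625.8 − 600) / 600 = 4.3%.
Labor's share = 1 − 0.39 = 0.61.
Physical capital: 0.39 × (-2.9) = -1.131 pp.
The labor force: 0.61 × 4.3 = 2.623 pp.
TFP growth = 2.3 − 1.492 = 0.808%.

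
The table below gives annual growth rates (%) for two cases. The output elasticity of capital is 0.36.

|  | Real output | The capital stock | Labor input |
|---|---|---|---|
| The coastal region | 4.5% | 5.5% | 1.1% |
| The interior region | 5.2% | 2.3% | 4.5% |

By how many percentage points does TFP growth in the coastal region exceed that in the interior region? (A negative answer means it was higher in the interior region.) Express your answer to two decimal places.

0.32 percentage points

Labor's share = 1 − 0.36 = 0.64.
The coastal region: TFP = 4.5 − 1.98 − 0.704 = 1.816%.
The interior region: TFP = 5.2 − 0.828 − 2.88 = 1.492%.
Difference = 1.816 − (1.492) = 0.324 pp.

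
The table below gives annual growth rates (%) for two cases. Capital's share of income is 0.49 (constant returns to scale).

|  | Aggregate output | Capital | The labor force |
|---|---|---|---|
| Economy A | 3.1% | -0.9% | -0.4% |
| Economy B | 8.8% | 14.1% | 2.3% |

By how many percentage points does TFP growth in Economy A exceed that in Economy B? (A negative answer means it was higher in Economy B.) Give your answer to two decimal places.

Labor's share = 1 − 0.49 = 0.51.
Economy A: TFP = 3.1 + 0.441 + 0.204 = 3.745%.
Economy B: TFP = 8.8 − 6.909 − 1.173 = 0.718%.
Difference = 3.745 − (0.718) = 3.027 pp.

3.03 percentage points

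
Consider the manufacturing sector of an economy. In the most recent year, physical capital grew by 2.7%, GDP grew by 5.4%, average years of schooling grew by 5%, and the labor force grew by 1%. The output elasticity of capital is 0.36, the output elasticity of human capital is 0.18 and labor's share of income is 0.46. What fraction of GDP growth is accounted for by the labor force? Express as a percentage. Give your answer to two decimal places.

Labor's share = 1 − 0.36 − 0.18 = 0.46.
The labor force contributed 0.46 × 1 = 0.46 pp.
Share of growth = 0.46 / 5.4 × 100 = 8.5185%.

8.52%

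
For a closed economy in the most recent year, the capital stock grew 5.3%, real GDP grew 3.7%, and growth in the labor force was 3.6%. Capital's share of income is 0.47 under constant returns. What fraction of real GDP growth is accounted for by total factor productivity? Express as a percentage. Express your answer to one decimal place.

Total factor productivity accounted for -18.9% of growth.

Labor's share = 1 − 0.47 = 0.53.
The capital stock: 0.47 × 5.3 = 2.491 pp.
The labor force: 0.53 × 3.6 = 1.908 pp.
TFP growth = 3.7 − 4.399 = -0.699%.
TFP share of growth = -0.699 / 3.7 × 100 = -18.892%.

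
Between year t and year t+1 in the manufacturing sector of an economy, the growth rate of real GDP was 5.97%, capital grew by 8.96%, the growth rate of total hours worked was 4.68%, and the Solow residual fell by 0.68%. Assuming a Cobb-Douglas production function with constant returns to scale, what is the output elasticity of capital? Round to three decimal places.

0.460

gY = gA + α·gK + (1−α)·gL, so gY − gA − gL = α(gK − gL).
5.97 + 0.68 − 4.68 = α × (8.96 − 4.68).
1.97 = 4.28 α, so α = 0.46028.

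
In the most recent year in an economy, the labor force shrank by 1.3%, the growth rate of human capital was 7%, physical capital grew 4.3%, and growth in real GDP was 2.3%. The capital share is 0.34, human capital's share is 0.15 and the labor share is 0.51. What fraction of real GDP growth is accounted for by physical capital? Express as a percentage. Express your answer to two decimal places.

Physical capital contributed 0.34 × 4.3 = 1.462 pp.
Share of growth = 1.462 / 2.3 × 100 = 63.5652%.

Physical capital accounted for 63.57% of growth.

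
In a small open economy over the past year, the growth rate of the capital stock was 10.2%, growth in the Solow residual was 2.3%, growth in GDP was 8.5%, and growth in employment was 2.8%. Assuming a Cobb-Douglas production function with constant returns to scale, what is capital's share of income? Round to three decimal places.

Capital's share of income is 0.459.

gY = gA + α·gK + (1−α)·gL, so gY − gA − gL = α(gK − gL).
8.5 − 2.3 − 2.8 = α × (10.2 − 2.8).
3.4 = 7.4 α, so α = 0.45946.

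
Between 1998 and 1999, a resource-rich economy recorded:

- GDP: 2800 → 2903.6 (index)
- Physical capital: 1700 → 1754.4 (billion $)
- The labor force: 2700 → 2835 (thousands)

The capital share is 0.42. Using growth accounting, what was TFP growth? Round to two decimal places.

GDP growth = (2903.6 − 2800) / 2800 = 3.7%.
Physical capital growth = (1754.4 − 1700) / 1700 = 3.2%.
The labor force growth = (2835 − 2700) / 2700 = 5%.
Labor's share = 1 − 0.42 = 0.58.
Physical capital: 0.42 × 3.2 = 1.344 pp.
The labor force: 0.58 × 5 = 2.9 pp.
TFP growth = 3.7 − 4.244 = -0.544%.

-0.54%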